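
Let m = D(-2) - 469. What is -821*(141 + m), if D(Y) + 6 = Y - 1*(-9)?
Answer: 268467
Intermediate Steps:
D(Y) = 3 + Y (D(Y) = -6 + (Y - 1*(-9)) = -6 + (Y + 9) = -6 + (9 + Y) = 3 + Y)
m = -468 (m = (3 - 2) - 469 = 1 - 469 = -468)
-821*(141 + m) = -821*(141 - 468) = -821*(-327) = 268467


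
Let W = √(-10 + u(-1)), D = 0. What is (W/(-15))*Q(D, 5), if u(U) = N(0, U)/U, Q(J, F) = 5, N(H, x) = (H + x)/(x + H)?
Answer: -I*√11/3 ≈ -1.1055*I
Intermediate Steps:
N(H, x) = 1 (N(H, x) = (H + x)/(H + x) = 1)
u(U) = 1/U
W = I*√11 (W = √(-10 + 1/(-1)) = √(-10 - 1) = √(-11) = I*√11 ≈ 3.3166*I)
(W/(-15))*Q(D, 5) = ((I*√11)/(-15))*5 = ((I*√11)*(-1/15))*5 = -I*√11/15*5 = -I*√11/3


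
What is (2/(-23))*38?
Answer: -76/23 ≈ -3.3043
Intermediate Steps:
(2/(-23))*38 = -1/23*2*38 = -2/23*38 = -76/23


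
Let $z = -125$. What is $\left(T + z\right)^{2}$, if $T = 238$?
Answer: $12769$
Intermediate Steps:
$\left(T + z\right)^{2} = \left(238 - 125\right)^{2} = 113^{2} = 12769$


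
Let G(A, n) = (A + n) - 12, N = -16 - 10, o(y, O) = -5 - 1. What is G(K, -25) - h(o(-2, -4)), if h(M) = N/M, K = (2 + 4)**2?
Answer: -16/3 ≈ -5.3333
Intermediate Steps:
o(y, O) = -6
N = -26
K = 36 (K = 6**2 = 36)
G(A, n) = -12 + A + n
h(M) = -26/M
G(K, -25) - h(o(-2, -4)) = (-12 + 36 - 25) - (-26)/(-6) = -1 - (-26)*(-1)/6 = -1 - 1*13/3 = -1 - 13/3 = -16/3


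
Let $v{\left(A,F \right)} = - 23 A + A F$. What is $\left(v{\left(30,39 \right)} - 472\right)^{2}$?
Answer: $64$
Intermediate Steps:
$\left(v{\left(30,39 \right)} - 472\right)^{2} = \left(30 \left(-23 + 39\right) - 472\right)^{2} = \left(30 \cdot 16 - 472\right)^{2} = \left(480 - 472\right)^{2} = 8^{2} = 64$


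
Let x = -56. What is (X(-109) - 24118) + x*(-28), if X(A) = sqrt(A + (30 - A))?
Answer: -22550 + sqrt(30) ≈ -22545.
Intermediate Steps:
X(A) = sqrt(30)
(X(-109) - 24118) + x*(-28) = (sqrt(30) - 24118) - 56*(-28) = (-24118 + sqrt(30)) + 1568 = -22550 + sqrt(30)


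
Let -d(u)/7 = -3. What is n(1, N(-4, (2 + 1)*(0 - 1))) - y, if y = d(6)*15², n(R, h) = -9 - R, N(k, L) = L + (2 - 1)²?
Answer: -4735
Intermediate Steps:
d(u) = 21 (d(u) = -7*(-3) = 21)
N(k, L) = 1 + L (N(k, L) = L + 1² = L + 1 = 1 + L)
y = 4725 (y = 21*15² = 21*225 = 4725)
n(1, N(-4, (2 + 1)*(0 - 1))) - y = (-9 - 1*1) - 1*4725 = (-9 - 1) - 4725 = -10 - 4725 = -4735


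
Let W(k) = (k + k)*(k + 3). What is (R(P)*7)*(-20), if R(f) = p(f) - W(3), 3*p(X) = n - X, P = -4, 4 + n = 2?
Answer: 14840/3 ≈ 4946.7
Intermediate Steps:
n = -2 (n = -4 + 2 = -2)
p(X) = -2/3 - X/3 (p(X) = (-2 - X)/3 = -2/3 - X/3)
W(k) = 2*k*(3 + k) (W(k) = (2*k)*(3 + k) = 2*k*(3 + k))
R(f) = -110/3 - f/3 (R(f) = (-2/3 - f/3) - 2*3*(3 + 3) = (-2/3 - f/3) - 2*3*6 = (-2/3 - f/3) - 1*36 = (-2/3 - f/3) - 36 = -110/3 - f/3)
(R(P)*7)*(-20) = ((-110/3 - 1/3*(-4))*7)*(-20) = ((-110/3 + 4/3)*7)*(-20) = -106/3*7*(-20) = -742/3*(-20) = 14840/3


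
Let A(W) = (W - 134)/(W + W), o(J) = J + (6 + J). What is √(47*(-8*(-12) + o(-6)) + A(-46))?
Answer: 3*√248745/23 ≈ 65.053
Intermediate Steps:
o(J) = 6 + 2*J
A(W) = (-134 + W)/(2*W) (A(W) = (-134 + W)/((2*W)) = (-134 + W)*(1/(2*W)) = (-134 + W)/(2*W))
√(47*(-8*(-12) + o(-6)) + A(-46)) = √(47*(-8*(-12) + (6 + 2*(-6))) + (½)*(-134 - 46)/(-46)) = √(47*(96 + (6 - 12)) + (½)*(-1/46)*(-180)) = √(47*(96 - 6) + 45/23) = √(47*90 + 45/23) = √(4230 + 45/23) = √(97335/23) = 3*√248745/23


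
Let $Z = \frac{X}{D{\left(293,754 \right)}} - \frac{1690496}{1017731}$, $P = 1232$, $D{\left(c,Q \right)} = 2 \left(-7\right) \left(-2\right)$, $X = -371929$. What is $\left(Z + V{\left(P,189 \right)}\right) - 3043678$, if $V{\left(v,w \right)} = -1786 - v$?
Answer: $- \frac{87198646076715}{28496468} \approx -3.06 \cdot 10^{6}$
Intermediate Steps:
$D{\left(c,Q \right)} = 28$ ($D{\left(c,Q \right)} = \left(-14\right) \left(-2\right) = 28$)
$Z = - \frac{378571006987}{28496468}$ ($Z = - \frac{371929}{28} - \frac{1690496}{1017731} = - \frac{378571006987}{28496468} \approx -13285.0$)
$\left(Z + V{\left(P,189 \right)}\right) - 3043678 = \left(- \frac{378571006987}{28496468} - 3018\right) - 3043678 = - \frac{464573347411}{28496468} - 3043678 = - \frac{87198646076715}{28496468}$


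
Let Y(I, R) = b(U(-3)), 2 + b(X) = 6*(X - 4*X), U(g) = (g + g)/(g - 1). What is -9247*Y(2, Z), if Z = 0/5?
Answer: 268163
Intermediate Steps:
U(g) = 2*g/(-1 + g) (U(g) = (2*g)/(-1 + g) = 2*g/(-1 + g))
b(X) = -2 - 18*X (b(X) = -2 + 6*(X - 4*X) = -2 + 6*(-3*X) = -2 - 18*X)
Z = 0 (Z = 0*(⅕) = 0)
Y(I, R) = -29 (Y(I, R) = -2 - 36*(-3)/(-1 - 3) = -2 - 36*(-3)/(-4) = -2 - 36*(-3)*(-1)/4 = -2 - 18*3/2 = -2 - 27 = -29)
-9247*Y(2, Z) = -9247*(-29) = 268163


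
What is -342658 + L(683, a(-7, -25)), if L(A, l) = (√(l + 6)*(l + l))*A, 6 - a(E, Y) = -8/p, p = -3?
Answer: -342658 + 27320*√21/9 ≈ -3.2875e+5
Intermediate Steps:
a(E, Y) = 10/3 (a(E, Y) = 6 - (-8)/(-3) = 6 - (-8)*(-1)/3 = 6 - 1*8/3 = 6 - 8/3 = 10/3)
L(A, l) = 2*A*l*√(6 + l) (L(A, l) = (√(6 + l)*(2*l))*A = (2*l*√(6 + l))*A = 2*A*l*√(6 + l))
-342658 + L(683, a(-7, -25)) = -342658 + 2*683*(10/3)*√(6 + 10/3) = -342658 + 2*683*(10/3)*√(28/3) = -342658 + 2*683*(10/3)*(2*√21/3) = -342658 + 27320*√21/9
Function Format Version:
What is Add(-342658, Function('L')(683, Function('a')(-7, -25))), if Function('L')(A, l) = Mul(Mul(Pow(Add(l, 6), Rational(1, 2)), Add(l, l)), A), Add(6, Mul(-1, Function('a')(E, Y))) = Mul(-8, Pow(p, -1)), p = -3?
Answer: Add(-342658, Mul(Rational(27320, 9), Pow(21, Rational(1, 2)))) ≈ -3.2875e+5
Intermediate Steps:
Function('a')(E, Y) = Rational(10, 3) (Function('a')(E, Y) = Add(6, Mul(-1, Mul(-8, Pow(-3, -1)))) = Add(6, Mul(-1, Mul(-8, Rational(-1, 3)))) = Add(6, Mul(-1, Rational(8, 3))) = Add(6, Rational(-8, 3)) = Rational(10, 3))
Function('L')(A, l) = Mul(2, A, l, Pow(Add(6, l), Rational(1, 2))) (Function('L')(A, l) = Mul(Mul(Pow(Add(6, l), Rational(1, 2)), Mul(2, l)), A) = Mul(Mul(2, l, Pow(Add(6, l), Rational(1, 2))), A) = Mul(2, A, l, Pow(Add(6, l), Rational(1, 2))))
Add(-342658, Function('L')(683, Function('a')(-7, -25))) = Add(-342658, Mul(2, 683, Rational(10, 3), Pow(Add(6, Rational(10, 3)), Rational(1, 2)))) = Add(-342658, Mul(2, 683, Rational(10, 3), Pow(Rational(28, 3), Rational(1, 2)))) = Add(-342658, Mul(2, 683, Rational(10, 3), Mul(Rational(2, 3), Pow(21, Rational(1, 2))))) = Add(-342658, Mul(Rational(27320, 9), Pow(21, Rational(1, 2))))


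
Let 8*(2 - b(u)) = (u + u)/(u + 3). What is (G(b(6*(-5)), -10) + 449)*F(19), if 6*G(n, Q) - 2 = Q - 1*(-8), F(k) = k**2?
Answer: 162089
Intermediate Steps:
b(u) = 2 - u/(4*(3 + u)) (b(u) = 2 - (u + u)/(8*(u + 3)) = 2 - 2*u/(8*(3 + u)) = 2 - u/(4*(3 + u)))
G(n, Q) = 5/3 + Q/6 (G(n, Q) = 1/3 + (Q - 1*(-8))/6 = 1/3 + (Q + 8)/6 = 1/3 + (8 + Q)/6 = 1/3 + (4/3 + Q/6) = 5/3 + Q/6)
(G(b(6*(-5)), -10) + 449)*F(19) = ((5/3 + (1/6)*(-10)) + 449)*19**2 = ((5/3 - 5/3) + 449)*361 = (0 + 449)*361 = 449*361 = 162089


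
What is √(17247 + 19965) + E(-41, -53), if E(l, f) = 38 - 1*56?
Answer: -18 + 2*√9303 ≈ 174.90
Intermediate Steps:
E(l, f) = -18 (E(l, f) = 38 - 56 = -18)
√(17247 + 19965) + E(-41, -53) = √(17247 + 19965) - 18 = √37212 - 18 = 2*√9303 - 18 = -18 + 2*√9303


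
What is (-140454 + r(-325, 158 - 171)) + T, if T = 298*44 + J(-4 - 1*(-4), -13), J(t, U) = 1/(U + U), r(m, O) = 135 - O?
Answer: -3307045/26 ≈ -1.2719e+5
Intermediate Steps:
J(t, U) = 1/(2*U)
T = 340911/26 (T = 298*44 + (½)/(-13) = 13112 + (½)*(-1/13) = 13112 - 1/26 = 340911/26 ≈ 13112.)
(-140454 + r(-325, 158 - 171)) + T = (-140454 + (135 - (158 - 171))) + 340911/26 = (-140454 + (135 - 1*(-13))) + 340911/26 = (-140454 + (135 + 13)) + 340911/26 = (-140454 + 148) + 340911/26 = -140306 + 340911/26 = -3307045/26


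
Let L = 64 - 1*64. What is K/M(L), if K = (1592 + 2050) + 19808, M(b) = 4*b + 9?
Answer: 23450/9 ≈ 2605.6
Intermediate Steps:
L = 0 (L = 64 - 64 = 0)
M(b) = 9 + 4*b
K = 23450 (K = 3642 + 19808 = 23450)
K/M(L) = 23450/(9 + 4*0) = 23450/(9 + 0) = 23450/9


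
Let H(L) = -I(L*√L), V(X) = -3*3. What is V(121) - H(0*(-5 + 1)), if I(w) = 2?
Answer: -7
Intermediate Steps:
V(X) = -9
H(L) = -2 (H(L) = -1*2 = -2)
V(121) - H(0*(-5 + 1)) = -9 - 1*(-2) = -9 + 2 = -7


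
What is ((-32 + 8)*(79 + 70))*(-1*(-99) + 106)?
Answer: -733080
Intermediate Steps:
((-32 + 8)*(79 + 70))*(-1*(-99) + 106) = (-24*149)*(99 + 106) = -3576*205 = -733080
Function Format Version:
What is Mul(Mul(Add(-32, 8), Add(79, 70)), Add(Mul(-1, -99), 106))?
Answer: -733080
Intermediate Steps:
Mul(Mul(Add(-32, 8), Add(79, 70)), Add(Mul(-1, -99), 106)) = Mul(Mul(-24, 149), Add(99, 106)) = Mul(-3576, 205) = -733080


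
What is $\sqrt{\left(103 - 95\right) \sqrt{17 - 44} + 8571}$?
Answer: $\sqrt{8571 + 24 i \sqrt{3}} \approx 92.58 + 0.2245 i$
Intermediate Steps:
$\sqrt{\left(103 - 95\right) \sqrt{17 - 44} + 8571} = \sqrt{8 \sqrt{17 - 44} + 8571} = \sqrt{8 \sqrt{-27} + 8571} = \sqrt{8 \cdot 3 i \sqrt{3} + 8571} = \sqrt{24 i \sqrt{3} + 8571} = \sqrt{8571 + 24 i \sqrt{3}}$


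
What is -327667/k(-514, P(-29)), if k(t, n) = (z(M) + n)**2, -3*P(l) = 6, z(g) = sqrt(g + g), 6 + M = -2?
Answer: 983001/100 - 327667*I/25 ≈ 9830.0 - 13107.0*I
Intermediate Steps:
M = -8 (M = -6 - 2 = -8)
z(g) = sqrt(2)*sqrt(g) (z(g) = sqrt(2*g) = sqrt(2)*sqrt(g))
P(l) = -2 (P(l) = -1/3*6 = -2)
k(t, n) = (n + 4*I)**2 (k(t, n) = (sqrt(2)*sqrt(-8) + n)**2 = (sqrt(2)*(2*I*sqrt(2)) + n)**2 = (4*I + n)**2 = (n + 4*I)**2)
-327667/k(-514, P(-29)) = -327667/(-2 + 4*I)**2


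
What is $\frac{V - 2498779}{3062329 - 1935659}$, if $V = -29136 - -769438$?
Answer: $- \frac{1758477}{1126670} \approx -1.5608$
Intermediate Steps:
$V = 740302$ ($V = -29136 + 769438 = 740302$)
$\frac{V - 2498779}{3062329 - 1935659} = \frac{740302 - 2498779}{3062329 - 1935659} = - \frac{1758477}{1126670}$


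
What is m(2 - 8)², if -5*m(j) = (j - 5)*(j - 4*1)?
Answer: 484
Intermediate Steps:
m(j) = -(-5 + j)*(-4 + j)/5 (m(j) = -(j - 5)*(j - 4*1)/5 = -(-5 + j)*(j - 4)/5 = -(-5 + j)*(-4 + j)/5)
m(2 - 8)² = (-4 - (2 - 8)²/5 + 9*(2 - 8)/5)² = (-4 - ⅕*(-6)² + (9/5)*(-6))² = (-4 - ⅕*36 - 54/5)² = (-4 - 36/5 - 54/5)² = (-22)² = 484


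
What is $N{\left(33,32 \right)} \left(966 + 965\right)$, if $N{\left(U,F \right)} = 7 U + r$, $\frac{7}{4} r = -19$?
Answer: $\frac{2975671}{7} \approx 4.251 \cdot 10^{5}$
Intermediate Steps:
$r = - \frac{76}{7}$ ($r = \frac{4}{7} \left(-19\right) = - \frac{76}{7} \approx -10.857$)
$N{\left(U,F \right)} = - \frac{76}{7} + 7 U$ ($N{\left(U,F \right)} = 7 U - \frac{76}{7} = - \frac{76}{7} + 7 U$)
$N{\left(33,32 \right)} \left(966 + 965\right) = \left(- \frac{76}{7} + 7 \cdot 33\right) \left(966 + 965\right) = \left(- \frac{76}{7} + 231\right) 1931 = \frac{1541}{7} \cdot 1931 = \frac{2975671}{7}$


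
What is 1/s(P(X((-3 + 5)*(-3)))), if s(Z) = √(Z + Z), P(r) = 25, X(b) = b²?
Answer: √2/10 ≈ 0.14142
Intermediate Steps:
s(Z) = √2*√Z (s(Z) = √(2*Z) = √2*√Z)
1/s(P(X((-3 + 5)*(-3)))) = 1/(√2*√25) = 1/(√2*5) = 1/(5*√2) = √2/10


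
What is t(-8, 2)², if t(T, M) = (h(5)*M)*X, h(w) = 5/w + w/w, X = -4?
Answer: 256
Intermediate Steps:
h(w) = 1 + 5/w (h(w) = 5/w + 1 = 1 + 5/w)
t(T, M) = -8*M (t(T, M) = (((5 + 5)/5)*M)*(-4) = (((⅕)*10)*M)*(-4) = (2*M)*(-4) = -8*M)
t(-8, 2)² = (-8*2)² = (-16)² = 256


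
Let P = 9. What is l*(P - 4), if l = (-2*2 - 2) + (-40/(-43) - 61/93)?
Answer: -114485/3999 ≈ -28.628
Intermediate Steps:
l = -22897/3999 (l = (-4 - 2) + (-40*(-1/43) - 61*1/93) = -6 + (40/43 - 61/93) = -6 + 1097/3999 = -22897/3999 ≈ -5.7257)
l*(P - 4) = -22897*(9 - 4)/3999 = -22897/3999*5 = -114485/3999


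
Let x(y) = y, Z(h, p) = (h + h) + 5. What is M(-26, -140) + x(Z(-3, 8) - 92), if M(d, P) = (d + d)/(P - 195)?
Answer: -31103/335 ≈ -92.845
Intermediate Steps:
Z(h, p) = 5 + 2*h (Z(h, p) = 2*h + 5 = 5 + 2*h)
M(d, P) = 2*d/(-195 + P) (M(d, P) = (2*d)/(-195 + P) = 2*d/(-195 + P))
M(-26, -140) + x(Z(-3, 8) - 92) = 2*(-26)/(-195 - 140) + ((5 + 2*(-3)) - 92) = 2*(-26)/(-335) + ((5 - 6) - 92) = 2*(-26)*(-1/335) + (-1 - 92) = 52/335 - 93 = -31103/335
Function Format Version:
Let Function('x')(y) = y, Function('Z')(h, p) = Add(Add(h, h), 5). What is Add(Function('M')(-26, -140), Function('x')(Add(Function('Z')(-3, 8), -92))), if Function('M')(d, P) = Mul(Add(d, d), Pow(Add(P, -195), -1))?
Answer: Rational(-31103, 335) ≈ -92.845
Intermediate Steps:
Function('Z')(h, p) = Add(5, Mul(2, h)) (Function('Z')(h, p) = Add(Mul(2, h), 5) = Add(5, Mul(2, h)))
Function('M')(d, P) = Mul(2, d, Pow(Add(-195, P), -1)) (Function('M')(d, P) = Mul(Mul(2, d), Pow(Add(-195, P), -1)) = Mul(2, d, Pow(Add(-195, P), -1)))
Add(Function('M')(-26, -140), Function('x')(Add(Function('Z')(-3, 8), -92))) = Add(Mul(2, -26, Pow(Add(-195, -140), -1)), Add(Add(5, Mul(2, -3)), -92)) = Add(Mul(2, -26, Pow(-335, -1)), Add(Add(5, -6), -92)) = Add(Mul(2, -26, Rational(-1, 335)), Add(-1, -92)) = Add(Rational(52, 335), -93) = Rational(-31103, 335)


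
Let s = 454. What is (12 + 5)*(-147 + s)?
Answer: 5219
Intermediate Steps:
(12 + 5)*(-147 + s) = (12 + 5)*(-147 + 454) = 17*307 = 5219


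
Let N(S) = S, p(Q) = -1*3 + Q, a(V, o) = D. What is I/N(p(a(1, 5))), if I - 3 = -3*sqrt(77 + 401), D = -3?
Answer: -1/2 + sqrt(478)/2 ≈ 10.432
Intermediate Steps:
a(V, o) = -3
p(Q) = -3 + Q
I = 3 - 3*sqrt(478) (I = 3 - 3*sqrt(77 + 401) = 3 - 3*sqrt(478) ≈ -62.590)
I/N(p(a(1, 5))) = (3 - 3*sqrt(478))/(-3 - 3) = (3 - 3*sqrt(478))/(-6) = (3 - 3*sqrt(478))*(-1/6) = -1/2 + sqrt(478)/2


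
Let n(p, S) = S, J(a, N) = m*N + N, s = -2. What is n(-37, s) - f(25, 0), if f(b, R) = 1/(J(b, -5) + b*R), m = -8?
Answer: -71/35 ≈ -2.0286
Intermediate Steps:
J(a, N) = -7*N (J(a, N) = -8*N + N = -7*N)
f(b, R) = 1/(35 + R*b) (f(b, R) = 1/(-7*(-5) + b*R) = 1/(35 + R*b))
n(-37, s) - f(25, 0) = -2 - 1/(35 + 0*25) = -2 - 1/(35 + 0) = -2 - 1/35 = -71/35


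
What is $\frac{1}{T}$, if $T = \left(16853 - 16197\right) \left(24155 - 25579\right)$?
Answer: $- \frac{1}{934144} \approx -1.0705 \cdot 10^{-6}$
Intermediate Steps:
$T = -934144$ ($T = 656 \left(-1424\right) = -934144$)
$\frac{1}{T} = \frac{1}{-934144} = - \frac{1}{934144}$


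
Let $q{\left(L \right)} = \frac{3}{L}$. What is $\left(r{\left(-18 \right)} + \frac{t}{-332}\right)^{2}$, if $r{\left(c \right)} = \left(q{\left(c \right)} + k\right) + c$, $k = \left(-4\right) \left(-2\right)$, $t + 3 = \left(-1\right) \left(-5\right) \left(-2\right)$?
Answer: $\frac{101747569}{992016} \approx 102.57$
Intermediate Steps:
$t = -13$ ($t = -3 + \left(-1\right) \left(-5\right) \left(-2\right) = -3 + 5 \left(-2\right) = -3 - 10 = -13$)
$k = 8$
$r{\left(c \right)} = 8 + c + \frac{3}{c}$ ($r{\left(c \right)} = \left(\frac{3}{c} + 8\right) + c = \left(8 + \frac{3}{c}\right) + c = 8 + c + \frac{3}{c}$)
$\left(r{\left(-18 \right)} + \frac{t}{-332}\right)^{2} = \left(\left(8 - 18 + \frac{3}{-18}\right) - \frac{13}{-332}\right)^{2} = \left(\left(8 - 18 + 3 \left(- \frac{1}{18}\right)\right) - - \frac{13}{332}\right)^{2} = \left(\left(8 - 18 - \frac{1}{6}\right) + \frac{13}{332}\right)^{2} = \left(- \frac{61}{6} + \frac{13}{332}\right)^{2} = \left(- \frac{10087}{996}\right)^{2} = \frac{101747569}{992016}$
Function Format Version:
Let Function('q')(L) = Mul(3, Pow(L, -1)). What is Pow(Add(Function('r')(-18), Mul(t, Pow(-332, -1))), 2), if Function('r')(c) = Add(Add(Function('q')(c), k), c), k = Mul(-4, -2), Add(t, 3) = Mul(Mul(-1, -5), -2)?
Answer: Rational(101747569, 992016) ≈ 102.57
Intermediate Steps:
t = -13 (t = Add(-3, Mul(Mul(-1, -5), -2)) = Add(-3, Mul(5, -2)) = Add(-3, -10) = -13)
k = 8
Function('r')(c) = Add(8, c, Mul(3, Pow(c, -1))) (Function('r')(c) = Add(Add(Mul(3, Pow(c, -1)), 8), c) = Add(Add(8, Mul(3, Pow(c, -1))), c) = Add(8, c, Mul(3, Pow(c, -1))))
Pow(Add(Function('r')(-18), Mul(t, Pow(-332, -1))), 2) = Pow(Add(Add(8, -18, Mul(3, Pow(-18, -1))), Mul(-13, Pow(-332, -1))), 2) = Pow(Add(Add(8, -18, Mul(3, Rational(-1, 18))), Mul(-13, Rational(-1, 332))), 2) = Pow(Add(Add(8, -18, Rational(-1, 6)), Rational(13, 332)), 2) = Pow(Add(Rational(-61, 6), Rational(13, 332)), 2) = Pow(Rational(-10087, 996), 2) = Rational(101747569, 992016)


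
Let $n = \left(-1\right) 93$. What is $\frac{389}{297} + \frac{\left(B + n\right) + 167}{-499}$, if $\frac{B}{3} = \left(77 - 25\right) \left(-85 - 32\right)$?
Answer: $\frac{5592977}{148203} \approx 37.739$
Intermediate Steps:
$n = -93$
$B = -18252$ ($B = 3 \left(77 - 25\right) \left(-85 - 32\right) = 3 \cdot 52 \left(-117\right) = 3 \left(-6084\right) = -18252$)
$\frac{389}{297} + \frac{\left(B + n\right) + 167}{-499} = \frac{389}{297} + \frac{\left(-18252 - 93\right) + 167}{-499} = 389 \cdot \frac{1}{297} + \left(-18345 + 167\right) \left(- \frac{1}{499}\right) = \frac{389}{297} - - \frac{18178}{499} = \frac{389}{297} + \frac{18178}{499} = \frac{5592977}{148203}$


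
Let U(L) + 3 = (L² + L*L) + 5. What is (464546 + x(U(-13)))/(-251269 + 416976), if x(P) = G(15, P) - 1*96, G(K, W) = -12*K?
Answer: 464270/165707 ≈ 2.8018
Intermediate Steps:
U(L) = 2 + 2*L² (U(L) = -3 + ((L² + L*L) + 5) = -3 + ((L² + L²) + 5) = -3 + (2*L² + 5) = -3 + (5 + 2*L²) = 2 + 2*L²)
x(P) = -276 (x(P) = -12*15 - 1*96 = -180 - 96 = -276)
(464546 + x(U(-13)))/(-251269 + 416976) = (464546 - 276)/(-251269 + 416976) = 464270/165707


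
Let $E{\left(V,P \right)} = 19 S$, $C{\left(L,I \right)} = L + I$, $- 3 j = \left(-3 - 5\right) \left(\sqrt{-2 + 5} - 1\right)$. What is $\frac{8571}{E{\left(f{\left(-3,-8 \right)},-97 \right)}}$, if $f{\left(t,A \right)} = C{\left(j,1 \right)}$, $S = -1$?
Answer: $- \frac{8571}{19} \approx -451.11$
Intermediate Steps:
$j = - \frac{8}{3} + \frac{8 \sqrt{3}}{3}$ ($j = - \frac{\left(-3 - 5\right) \left(\sqrt{-2 + 5} - 1\right)}{3} = - \frac{\left(-8\right) \left(\sqrt{3} - 1\right)}{3} = - \frac{\left(-8\right) \left(-1 + \sqrt{3}\right)}{3} = - \frac{8 - 8 \sqrt{3}}{3} = - \frac{8}{3} + \frac{8 \sqrt{3}}{3} \approx 1.9521$)
$C{\left(L,I \right)} = I + L$
$f{\left(t,A \right)} = - \frac{5}{3} + \frac{8 \sqrt{3}}{3}$ ($f{\left(t,A \right)} = 1 - \left(\frac{8}{3} - \frac{8 \sqrt{3}}{3}\right) = - \frac{5}{3} + \frac{8 \sqrt{3}}{3}$)
$E{\left(V,P \right)} = -19$ ($E{\left(V,P \right)} = 19 \left(-1\right) = -19$)
$\frac{8571}{E{\left(f{\left(-3,-8 \right)},-97 \right)}} = \frac{8571}{-19} = 8571 \left(- \frac{1}{19}\right) = - \frac{8571}{19}$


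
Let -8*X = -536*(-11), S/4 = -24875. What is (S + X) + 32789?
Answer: -67448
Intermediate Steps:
S = -99500 (S = 4*(-24875) = -99500)
X = -737 (X = -(-67)*(-11) = -1/8*5896 = -737)
(S + X) + 32789 = (-99500 - 737) + 32789 = -100237 + 32789 = -67448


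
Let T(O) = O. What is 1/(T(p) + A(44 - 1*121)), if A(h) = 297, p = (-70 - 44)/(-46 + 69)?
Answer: 23/6717 ≈ 0.0034241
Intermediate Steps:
p = -114/23 ≈ -4.9565
1/(T(p) + A(44 - 1*121)) = 1/(-114/23 + 297) = 1/(6717/23) = 23/6717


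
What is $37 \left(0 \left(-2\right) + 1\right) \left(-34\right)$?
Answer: $-1258$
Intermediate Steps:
$37 \left(0 \left(-2\right) + 1\right) \left(-34\right) = 37 \left(0 + 1\right) \left(-34\right) = 37 \cdot 1 \left(-34\right) = 37 \left(-34\right) = -1258$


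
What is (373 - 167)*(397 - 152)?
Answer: 50470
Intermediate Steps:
(373 - 167)*(397 - 152) = 206*245 = 50470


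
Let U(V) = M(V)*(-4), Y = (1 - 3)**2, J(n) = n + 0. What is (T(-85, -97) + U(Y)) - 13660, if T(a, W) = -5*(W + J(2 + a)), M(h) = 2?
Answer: -12768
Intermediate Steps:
J(n) = n
T(a, W) = -10 - 5*W - 5*a (T(a, W) = -5*(W + (2 + a)) = -5*(2 + W + a) = -10 - 5*W - 5*a)
Y = 4 (Y = (-2)**2 = 4)
U(V) = -8 (U(V) = 2*(-4) = -8)
(T(-85, -97) + U(Y)) - 13660 = ((-10 - 5*(-97) - 5*(-85)) - 8) - 13660 = ((-10 + 485 + 425) - 8) - 13660 = (900 - 8) - 13660 = 892 - 13660 = -12768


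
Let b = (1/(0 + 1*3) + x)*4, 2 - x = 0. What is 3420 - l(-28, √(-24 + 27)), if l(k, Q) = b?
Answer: 10232/3 ≈ 3410.7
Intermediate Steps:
x = 2 (x = 2 - 1*0 = 2 + 0 = 2)
b = 28/3 (b = (1/(0 + 1*3) + 2)*4 = (1/(0 + 3) + 2)*4 = (1/3 + 2)*4 = (⅓ + 2)*4 = (7/3)*4 = 28/3 ≈ 9.3333)
l(k, Q) = 28/3
3420 - l(-28, √(-24 + 27)) = 3420 - 1*28/3 = 3420 - 28/3 = 10232/3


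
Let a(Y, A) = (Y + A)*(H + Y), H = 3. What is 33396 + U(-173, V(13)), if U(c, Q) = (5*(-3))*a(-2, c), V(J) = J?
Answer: 36021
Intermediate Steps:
a(Y, A) = (3 + Y)*(A + Y) (a(Y, A) = (Y + A)*(3 + Y) = (A + Y)*(3 + Y) = (3 + Y)*(A + Y))
U(c, Q) = 30 - 15*c (U(c, Q) = (5*(-3))*((-2)² + 3*c + 3*(-2) + c*(-2)) = -15*(4 + 3*c - 6 - 2*c) = -15*(-2 + c) = 30 - 15*c)
33396 + U(-173, V(13)) = 33396 + (30 - 15*(-173)) = 33396 + (30 + 2595) = 33396 + 2625 = 36021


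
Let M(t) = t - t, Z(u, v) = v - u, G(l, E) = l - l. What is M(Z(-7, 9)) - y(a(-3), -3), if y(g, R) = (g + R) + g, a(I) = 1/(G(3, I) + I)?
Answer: 11/3 ≈ 3.6667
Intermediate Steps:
G(l, E) = 0
a(I) = 1/I (a(I) = 1/(0 + I) = 1/I)
y(g, R) = R + 2*g (y(g, R) = (R + g) + g = R + 2*g)
M(t) = 0
M(Z(-7, 9)) - y(a(-3), -3) = 0 - (-3 + 2/(-3)) = 0 - (-3 + 2*(-1/3)) = 0 - (-3 - 2/3) = 0 - 1*(-11/3) = 0 + 11/3 = 11/3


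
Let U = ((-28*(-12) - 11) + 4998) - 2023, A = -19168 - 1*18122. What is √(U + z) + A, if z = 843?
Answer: -37290 + √4143 ≈ -37226.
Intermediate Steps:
A = -37290 (A = -19168 - 18122 = -37290)
U = 3300 (U = ((336 - 11) + 4998) - 2023 = (325 + 4998) - 2023 = 5323 - 2023 = 3300)
√(U + z) + A = √(3300 + 843) - 37290 = √4143 - 37290 = -37290 + √4143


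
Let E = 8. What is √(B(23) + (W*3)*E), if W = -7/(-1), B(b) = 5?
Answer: √173 ≈ 13.153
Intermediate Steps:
W = 7 (W = -7*(-1) = 7)
√(B(23) + (W*3)*E) = √(5 + (7*3)*8) = √(5 + 21*8) = √(5 + 168) = √173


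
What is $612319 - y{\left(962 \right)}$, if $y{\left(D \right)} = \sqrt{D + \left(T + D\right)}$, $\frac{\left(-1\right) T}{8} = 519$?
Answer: $612319 - 2 i \sqrt{557} \approx 6.1232 \cdot 10^{5} - 47.202 i$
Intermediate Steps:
$T = -4152$ ($T = \left(-8\right) 519 = -4152$)
$y{\left(D \right)} = \sqrt{-4152 + 2 D}$ ($y{\left(D \right)} = \sqrt{D + \left(-4152 + D\right)} = \sqrt{-4152 + 2 D}$)
$612319 - y{\left(962 \right)} = 612319 - \sqrt{-4152 + 2 \cdot 962} = 612319 - \sqrt{-4152 + 1924} = 612319 - \sqrt{-2228} = 612319 - 2 i \sqrt{557}$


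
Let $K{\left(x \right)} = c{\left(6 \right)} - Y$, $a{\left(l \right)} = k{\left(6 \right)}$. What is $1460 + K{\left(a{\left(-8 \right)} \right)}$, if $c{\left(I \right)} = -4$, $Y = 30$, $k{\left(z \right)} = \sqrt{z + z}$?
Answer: $1426$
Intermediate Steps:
$k{\left(z \right)} = \sqrt{2} \sqrt{z}$ ($k{\left(z \right)} = \sqrt{2 z} = \sqrt{2} \sqrt{z}$)
$a{\left(l \right)} = 2 \sqrt{3}$ ($a{\left(l \right)} = \sqrt{2} \sqrt{6} = 2 \sqrt{3}$)
$K{\left(x \right)} = -34$ ($K{\left(x \right)} = -4 - 30 = -34$)
$1460 + K{\left(a{\left(-8 \right)} \right)} = 1460 - 34 = 1426$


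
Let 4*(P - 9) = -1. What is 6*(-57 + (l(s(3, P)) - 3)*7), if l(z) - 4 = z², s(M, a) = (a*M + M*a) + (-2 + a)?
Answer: 1177149/8 ≈ 1.4714e+5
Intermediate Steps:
P = 35/4 (P = 9 + (¼)*(-1) = 9 - ¼ = 35/4 ≈ 8.7500)
s(M, a) = -2 + a + 2*M*a (s(M, a) = (M*a + M*a) + (-2 + a) = 2*M*a + (-2 + a) = -2 + a + 2*M*a)
l(z) = 4 + z²
6*(-57 + (l(s(3, P)) - 3)*7) = 6*(-57 + ((4 + (-2 + 35/4 + 2*3*(35/4))²) - 3)*7) = 6*(-57 + ((4 + (-2 + 35/4 + 105/2)²) - 3)*7) = 6*(-57 + ((4 + (237/4)²) - 3)*7) = 6*(-57 + ((4 + 56169/16) - 3)*7) = 6*(-57 + (56233/16 - 3)*7) = 6*(-57 + (56185/16)*7) = 6*(-57 + 393295/16) = 6*(392383/16) = 1177149/8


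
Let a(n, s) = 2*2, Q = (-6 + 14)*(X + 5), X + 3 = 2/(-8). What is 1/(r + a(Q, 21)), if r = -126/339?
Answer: 113/410 ≈ 0.27561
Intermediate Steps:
X = -13/4 (X = -3 + 2/(-8) = -3 + 2*(-⅛) = -3 - ¼ = -13/4 ≈ -3.2500)
Q = 14 (Q = (-6 + 14)*(-13/4 + 5) = 8*(7/4) = 14)
a(n, s) = 4
r = -42/113 (r = -126*1/339 = -42/113 ≈ -0.37168)
1/(r + a(Q, 21)) = 1/(-42/113 + 4) = 1/(410/113) = 113/410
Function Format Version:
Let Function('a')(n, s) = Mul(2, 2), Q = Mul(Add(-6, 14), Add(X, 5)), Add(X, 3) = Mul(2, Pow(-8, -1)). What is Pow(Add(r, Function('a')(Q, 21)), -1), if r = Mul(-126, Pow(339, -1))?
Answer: Rational(113, 410) ≈ 0.27561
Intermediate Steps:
X = Rational(-13, 4) (X = Add(-3, Mul(2, Pow(-8, -1))) = Add(-3, Mul(2, Rational(-1, 8))) = Add(-3, Rational(-1, 4)) = Rational(-13, 4) ≈ -3.2500)
Q = 14 (Q = Mul(Add(-6, 14), Add(Rational(-13, 4), 5)) = Mul(8, Rational(7, 4)) = 14)
Function('a')(n, s) = 4
r = Rational(-42, 113) (r = Mul(-126, Rational(1, 339)) = Rational(-42, 113) ≈ -0.37168)
Pow(Add(r, Function('a')(Q, 21)), -1) = Pow(Add(Rational(-42, 113), 4), -1) = Pow(Rational(410, 113), -1) = Rational(113, 410)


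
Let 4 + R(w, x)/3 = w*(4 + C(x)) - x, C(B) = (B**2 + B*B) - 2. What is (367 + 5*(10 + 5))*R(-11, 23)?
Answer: -15496962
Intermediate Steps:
C(B) = -2 + 2*B**2 (C(B) = (B**2 + B**2) - 2 = 2*B**2 - 2 = -2 + 2*B**2)
R(w, x) = -12 - 3*x + 3*w*(2 + 2*x**2) (R(w, x) = -12 + 3*(w*(4 + (-2 + 2*x**2)) - x) = -12 + 3*(w*(2 + 2*x**2) - x) = -12 + 3*(-x + w*(2 + 2*x**2)) = -12 + (-3*x + 3*w*(2 + 2*x**2)) = -12 - 3*x + 3*w*(2 + 2*x**2))
(367 + 5*(10 + 5))*R(-11, 23) = (367 + 5*(10 + 5))*(-12 - 3*23 + 6*(-11) + 6*(-11)*23**2) = (367 + 5*15)*(-12 - 69 - 66 + 6*(-11)*529) = (367 + 75)*(-12 - 69 - 66 - 34914) = 442*(-35061) = -15496962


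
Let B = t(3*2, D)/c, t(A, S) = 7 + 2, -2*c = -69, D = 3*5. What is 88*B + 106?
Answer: 2966/23 ≈ 128.96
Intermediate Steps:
D = 15
c = 69/2 (c = -½*(-69) = 69/2 ≈ 34.500)
t(A, S) = 9
B = 6/23 (B = 9/(69/2) = 9*(2/69) = 6/23 ≈ 0.26087)
88*B + 106 = 88*(6/23) + 106 = 528/23 + 106 = 2966/23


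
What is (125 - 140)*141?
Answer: -2115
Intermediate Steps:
(125 - 140)*141 = -15*141 = -2115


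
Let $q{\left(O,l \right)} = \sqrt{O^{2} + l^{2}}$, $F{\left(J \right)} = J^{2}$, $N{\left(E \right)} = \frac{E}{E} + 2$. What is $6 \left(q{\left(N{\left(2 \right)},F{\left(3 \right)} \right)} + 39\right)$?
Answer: $234 + 18 \sqrt{10} \approx 290.92$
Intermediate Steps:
$N{\left(E \right)} = 3$ ($N{\left(E \right)} = 1 + 2 = 3$)
$6 \left(q{\left(N{\left(2 \right)},F{\left(3 \right)} \right)} + 39\right) = 6 \left(\sqrt{3^{2} + \left(3^{2}\right)^{2}} + 39\right) = 6 \left(\sqrt{9 + 9^{2}} + 39\right) = 6 \left(\sqrt{9 + 81} + 39\right) = 6 \left(\sqrt{90} + 39\right) = 6 \left(3 \sqrt{10} + 39\right) = 6 \left(39 + 3 \sqrt{10}\right) = 234 + 18 \sqrt{10}$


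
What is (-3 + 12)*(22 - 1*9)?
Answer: 117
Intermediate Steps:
(-3 + 12)*(22 - 1*9) = 9*(22 - 9) = 9*13 = 117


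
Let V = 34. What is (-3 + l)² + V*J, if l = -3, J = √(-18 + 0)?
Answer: 36 + 102*I*√2 ≈ 36.0 + 144.25*I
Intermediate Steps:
J = 3*I*√2 (J = √(-18) = 3*I*√2 ≈ 4.2426*I)
(-3 + l)² + V*J = (-3 - 3)² + 34*(3*I*√2) = (-6)² + 102*I*√2 = 36 + 102*I*√2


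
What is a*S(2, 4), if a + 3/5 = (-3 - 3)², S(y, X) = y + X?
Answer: 1062/5 ≈ 212.40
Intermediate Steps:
S(y, X) = X + y
a = 177/5 (a = -⅗ + (-3 - 3)² = -⅗ + (-6)² = -⅗ + 36 = 177/5 ≈ 35.400)
a*S(2, 4) = 177*(4 + 2)/5 = (177/5)*6 = 1062/5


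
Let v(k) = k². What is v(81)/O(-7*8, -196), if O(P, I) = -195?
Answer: -2187/65 ≈ -33.646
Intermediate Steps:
v(81)/O(-7*8, -196) = 81²/(-195) = 6561*(-1/195) = -2187/65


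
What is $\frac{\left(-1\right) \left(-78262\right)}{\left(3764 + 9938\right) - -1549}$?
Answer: $\frac{78262}{15251} \approx 5.1316$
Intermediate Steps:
$\frac{\left(-1\right) \left(-78262\right)}{\left(3764 + 9938\right) - -1549} = \frac{78262}{13702 + 1549} = \frac{78262}{15251}$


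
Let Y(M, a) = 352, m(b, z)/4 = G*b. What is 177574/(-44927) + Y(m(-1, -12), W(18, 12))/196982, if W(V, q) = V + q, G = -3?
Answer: -17481533682/4424905157 ≈ -3.9507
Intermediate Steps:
m(b, z) = -12*b (m(b, z) = 4*(-3*b) = -12*b)
177574/(-44927) + Y(m(-1, -12), W(18, 12))/196982 = 177574/(-44927) + 352/196982 = 177574*(-1/44927) + 352*(1/196982) = -177574/44927 + 176/98491 = -17481533682/4424905157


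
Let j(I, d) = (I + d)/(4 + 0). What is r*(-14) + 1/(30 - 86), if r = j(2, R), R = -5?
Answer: 587/56 ≈ 10.482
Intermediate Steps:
j(I, d) = I/4 + d/4 (j(I, d) = (I + d)/4 = (I + d)*(1/4) = I/4 + d/4)
r = -3/4 (r = (1/4)*2 + (1/4)*(-5) = 1/2 - 5/4 = -3/4 ≈ -0.75000)
r*(-14) + 1/(30 - 86) = -3/4*(-14) + 1/(30 - 86) = 21/2 + 1/(-56) = 21/2 - 1/56 = 587/56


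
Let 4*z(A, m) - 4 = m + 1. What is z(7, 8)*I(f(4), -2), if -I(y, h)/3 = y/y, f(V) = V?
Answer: -39/4 ≈ -9.7500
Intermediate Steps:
z(A, m) = 5/4 + m/4 (z(A, m) = 1 + (m + 1)/4 = 1 + (1 + m)/4 = 1 + (¼ + m/4) = 5/4 + m/4)
I(y, h) = -3 (I(y, h) = -3*y/y = -3*1 = -3)
z(7, 8)*I(f(4), -2) = (5/4 + (¼)*8)*(-3) = (5/4 + 2)*(-3) = (13/4)*(-3) = -39/4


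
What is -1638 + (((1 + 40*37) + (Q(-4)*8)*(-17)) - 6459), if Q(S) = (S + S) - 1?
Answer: -5392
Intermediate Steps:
Q(S) = -1 + 2*S (Q(S) = 2*S - 1 = -1 + 2*S)
-1638 + (((1 + 40*37) + (Q(-4)*8)*(-17)) - 6459) = -1638 + (((1 + 40*37) + ((-1 + 2*(-4))*8)*(-17)) - 6459) = -1638 + (((1 + 1480) + ((-1 - 8)*8)*(-17)) - 6459) = -1638 + ((1481 - 9*8*(-17)) - 6459) = -1638 + ((1481 - 72*(-17)) - 6459) = -1638 + ((1481 + 1224) - 6459) = -1638 + (2705 - 6459) = -1638 - 3754 = -5392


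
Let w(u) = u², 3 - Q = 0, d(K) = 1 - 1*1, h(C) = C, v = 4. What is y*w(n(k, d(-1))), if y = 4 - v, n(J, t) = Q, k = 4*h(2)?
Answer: 0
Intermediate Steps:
k = 8 (k = 4*2 = 8)
d(K) = 0 (d(K) = 1 - 1 = 0)
Q = 3 (Q = 3 - 1*0 = 3 + 0 = 3)
n(J, t) = 3
y = 0 (y = 4 - 1*4 = 4 - 4 = 0)
y*w(n(k, d(-1))) = 0*3² = 0*9 = 0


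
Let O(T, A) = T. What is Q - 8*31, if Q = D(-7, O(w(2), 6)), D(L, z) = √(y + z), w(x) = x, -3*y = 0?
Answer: -248 + √2 ≈ -246.59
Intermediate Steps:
y = 0 (y = -⅓*0 = 0)
D(L, z) = √z (D(L, z) = √(0 + z) = √z)
Q = √2 ≈ 1.4142
Q - 8*31 = √2 - 8*31 = √2 - 248 = -248 + √2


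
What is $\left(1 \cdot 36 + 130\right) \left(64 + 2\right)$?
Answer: $10956$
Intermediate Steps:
$\left(1 \cdot 36 + 130\right) \left(64 + 2\right) = \left(36 + 130\right) 66 = 166 \cdot 66 = 10956$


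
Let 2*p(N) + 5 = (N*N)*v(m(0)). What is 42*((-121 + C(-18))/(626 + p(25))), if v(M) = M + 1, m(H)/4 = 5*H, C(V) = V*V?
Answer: 1421/156 ≈ 9.1090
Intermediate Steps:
C(V) = V²
m(H) = 20*H (m(H) = 4*(5*H) = 20*H)
v(M) = 1 + M
p(N) = -5/2 + N²/2 (p(N) = -5/2 + ((N*N)*(1 + 20*0))/2 = -5/2 + (N²*(1 + 0))/2 = -5/2 + (N²*1)/2 = -5/2 + N²/2)
42*((-121 + C(-18))/(626 + p(25))) = 42*((-121 + (-18)²)/(626 + (-5/2 + (½)*25²))) = 42*((-121 + 324)/(626 + (-5/2 + (½)*625))) = 42*(203/(626 + (-5/2 + 625/2))) = 42*(203/(626 + 310)) = 42*(203/936) = 1421/156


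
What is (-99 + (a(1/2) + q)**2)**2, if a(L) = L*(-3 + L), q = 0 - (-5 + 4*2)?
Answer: 1677025/256 ≈ 6550.9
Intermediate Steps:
q = -3 (q = 0 - (-5 + 8) = 0 - 1*3 = 0 - 3 = -3)
(-99 + (a(1/2) + q)**2)**2 = (-99 + ((-3 + 1/2)/2 - 3)**2)**2 = (-99 + ((1/2)*(-5/2) - 3)**2)**2 = (-99 + (-5/4 - 3)**2)**2 = (-99 + (-17/4)**2)**2 = (-99 + 289/16)**2 = (-1295/16)**2 = 1677025/256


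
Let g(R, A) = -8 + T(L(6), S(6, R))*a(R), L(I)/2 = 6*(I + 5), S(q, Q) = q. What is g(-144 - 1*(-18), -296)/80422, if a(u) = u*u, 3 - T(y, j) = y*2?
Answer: -2071822/40211 ≈ -51.524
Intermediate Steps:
L(I) = 60 + 12*I (L(I) = 2*(6*(I + 5)) = 2*(6*(5 + I)) = 2*(30 + 6*I) = 60 + 12*I)
T(y, j) = 3 - 2*y (T(y, j) = 3 - y*2 = 3 - 2*y)
a(u) = u²
g(R, A) = -8 - 261*R² (g(R, A) = -8 + (3 - 2*(60 + 12*6))*R² = -8 + (3 - 2*(60 + 72))*R² = -8 + (3 - 2*132)*R² = -8 + (3 - 264)*R² = -8 - 261*R²)
g(-144 - 1*(-18), -296)/80422 = (-8 - 261*(-144 - 1*(-18))²)/80422 = (-8 - 261*(-144 + 18)²)*(1/80422) = (-8 - 261*(-126)²)*(1/80422) = (-8 - 261*15876)*(1/80422) = (-8 - 4143636)*(1/80422) = -4143644*1/80422 = -2071822/40211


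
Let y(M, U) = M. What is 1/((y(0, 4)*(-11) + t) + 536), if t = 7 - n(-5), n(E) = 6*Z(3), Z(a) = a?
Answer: 1/525 ≈ 0.0019048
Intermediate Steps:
n(E) = 18 (n(E) = 6*3 = 18)
t = -11 (t = 7 - 1*18 = 7 - 18 = -11)
1/((y(0, 4)*(-11) + t) + 536) = 1/((0*(-11) - 11) + 536) = 1/((0 - 11) + 536) = 1/(-11 + 536) = 1/525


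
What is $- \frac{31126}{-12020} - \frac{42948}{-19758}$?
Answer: $\frac{94268539}{19790930} \approx 4.7632$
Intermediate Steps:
$- \frac{31126}{-12020} - \frac{42948}{-19758} = \left(-31126\right) \left(- \frac{1}{12020}\right) - - \frac{7158}{3293} = \frac{15563}{6010} + \frac{7158}{3293} = \frac{94268539}{19790930}$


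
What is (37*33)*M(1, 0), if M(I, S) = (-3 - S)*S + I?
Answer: 1221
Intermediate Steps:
M(I, S) = I + S*(-3 - S) (M(I, S) = S*(-3 - S) + I = I + S*(-3 - S))
(37*33)*M(1, 0) = (37*33)*(1 - 1*0² - 3*0) = 1221*(1 - 1*0 + 0) = 1221*(1 + 0 + 0) = 1221*1 = 1221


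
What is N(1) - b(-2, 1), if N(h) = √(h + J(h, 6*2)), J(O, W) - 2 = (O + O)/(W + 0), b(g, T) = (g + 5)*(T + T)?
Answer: -6 + √114/6 ≈ -4.2205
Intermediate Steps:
b(g, T) = 2*T*(5 + g) (b(g, T) = (5 + g)*(2*T) = 2*T*(5 + g))
J(O, W) = 2 + 2*O/W (J(O, W) = 2 + (O + O)/(W + 0) = 2 + (2*O)/W = 2 + 2*O/W)
N(h) = √(2 + 7*h/6) (N(h) = √(h + (2 + 2*h/((6*2)))) = √(h + (2 + 2*h/12)) = √(h + (2 + 2*h*(1/12))) = √(h + (2 + h/6)) = √(2 + 7*h/6))
N(1) - b(-2, 1) = √(72 + 42*1)/6 - 2*(5 - 2) = √(72 + 42)/6 - 2*3 = √114/6 - 1*6 = √114/6 - 6 = -6 + √114/6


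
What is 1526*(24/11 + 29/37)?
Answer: 1841882/407 ≈ 4525.5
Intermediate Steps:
1526*(24/11 + 29/37) = 1526*(1207/407) = 1841882/407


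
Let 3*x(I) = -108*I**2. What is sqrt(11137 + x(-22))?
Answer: I*sqrt(6287) ≈ 79.291*I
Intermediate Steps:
x(I) = -36*I**2 (x(I) = (-108*I**2)/3 = -36*I**2)
sqrt(11137 + x(-22)) = sqrt(11137 - 36*(-22)**2) = sqrt(11137 - 36*484) = sqrt(11137 - 17424) = sqrt(-6287) = I*sqrt(6287)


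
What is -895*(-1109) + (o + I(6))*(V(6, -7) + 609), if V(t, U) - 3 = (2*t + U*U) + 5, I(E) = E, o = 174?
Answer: 1114595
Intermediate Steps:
V(t, U) = 8 + U**2 + 2*t (V(t, U) = 3 + ((2*t + U*U) + 5) = 3 + ((2*t + U**2) + 5) = 3 + ((U**2 + 2*t) + 5) = 3 + (5 + U**2 + 2*t) = 8 + U**2 + 2*t)
-895*(-1109) + (o + I(6))*(V(6, -7) + 609) = -895*(-1109) + (174 + 6)*((8 + (-7)**2 + 2*6) + 609) = 992555 + 180*((8 + 49 + 12) + 609) = 992555 + 180*(69 + 609) = 992555 + 180*678 = 992555 + 122040 = 1114595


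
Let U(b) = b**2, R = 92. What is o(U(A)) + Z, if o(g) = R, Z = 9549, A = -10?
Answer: 9641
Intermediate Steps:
o(g) = 92
o(U(A)) + Z = 92 + 9549 = 9641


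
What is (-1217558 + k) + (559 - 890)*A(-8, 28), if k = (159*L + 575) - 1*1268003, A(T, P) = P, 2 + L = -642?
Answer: -2596650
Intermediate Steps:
L = -644 (L = -2 - 642 = -644)
k = -1369824 (k = (159*(-644) + 575) - 1*1268003 = (-102396 + 575) - 1268003 = -101821 - 1268003 = -1369824)
(-1217558 + k) + (559 - 890)*A(-8, 28) = (-1217558 - 1369824) + (559 - 890)*28 = -2587382 - 331*28 = -2587382 - 9268 = -2596650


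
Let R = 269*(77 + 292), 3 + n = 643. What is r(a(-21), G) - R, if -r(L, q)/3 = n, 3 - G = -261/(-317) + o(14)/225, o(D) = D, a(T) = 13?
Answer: -101181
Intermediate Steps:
n = 640 (n = -3 + 643 = 640)
R = 99261 (R = 269*369 = 99261)
G = 150812/71325 (G = 3 - (-261/(-317) + 14/225) = 3 - (-261*(-1/317) + 14*(1/225)) = 3 - (261/317 + 14/225) = 3 - 1*63163/71325 = 3 - 63163/71325 = 150812/71325 ≈ 2.1144)
r(L, q) = -1920 (r(L, q) = -3*640 = -1920)
r(a(-21), G) - R = -1920 - 1*99261 = -1920 - 99261 = -101181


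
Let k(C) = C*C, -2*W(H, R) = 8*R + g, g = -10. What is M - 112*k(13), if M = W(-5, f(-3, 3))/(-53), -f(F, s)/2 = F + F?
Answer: -1003141/53 ≈ -18927.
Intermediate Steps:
f(F, s) = -4*F (f(F, s) = -2*(F + F) = -4*F)
W(H, R) = 5 - 4*R (W(H, R) = -(8*R - 10)/2 = -(-10 + 8*R)/2 = 5 - 4*R)
k(C) = C**2
M = 43/53 (M = (5 - (-16)*(-3))/(-53) = (5 - 4*12)*(-1/53) = (5 - 48)*(-1/53) = -43*(-1/53) = 43/53 ≈ 0.81132)
M - 112*k(13) = 43/53 - 112*13**2 = 43/53 - 112*169 = 43/53 - 18928 = -1003141/53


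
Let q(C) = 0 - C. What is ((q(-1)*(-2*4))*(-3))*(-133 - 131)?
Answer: -6336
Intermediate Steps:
q(C) = -C
((q(-1)*(-2*4))*(-3))*(-133 - 131) = (((-1*(-1))*(-2*4))*(-3))*(-133 - 131) = ((1*(-8))*(-3))*(-264) = -8*(-3)*(-264) = 24*(-264) = -6336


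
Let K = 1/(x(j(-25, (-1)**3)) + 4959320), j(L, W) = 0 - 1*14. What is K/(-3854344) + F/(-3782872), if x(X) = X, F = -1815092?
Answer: 4336906252939037677/9038638939993009776 ≈ 0.47982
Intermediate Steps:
j(L, W) = -14 (j(L, W) = 0 - 14 = -14)
K = 1/4959306 (K = 1/(-14 + 4959320) = 1/4959306 ≈ 2.0164e-7)
K/(-3854344) + F/(-3782872) = (1/4959306)/(-3854344) - 1815092/(-3782872) = (1/4959306)*(-1/3854344) - 1815092*(-1/3782872) = -1/19114871325264 + 453773/945718 = 4336906252939037677/9038638939993009776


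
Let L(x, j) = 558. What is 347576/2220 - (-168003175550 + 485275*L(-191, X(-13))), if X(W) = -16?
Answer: 93091477702394/555 ≈ 1.6773e+11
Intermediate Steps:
347576/2220 - (-168003175550 + 485275*L(-191, X(-13))) = 347576/2220 - 485275/(1/(-346202 + 558)) = 347576*(1/2220) - 485275/(1/(-345644)) = 86894/555 - 485275/(-1/345644) = 86894/555 - 485275*(-345644) = 86894/555 + 167732392100 = 93091477702394/555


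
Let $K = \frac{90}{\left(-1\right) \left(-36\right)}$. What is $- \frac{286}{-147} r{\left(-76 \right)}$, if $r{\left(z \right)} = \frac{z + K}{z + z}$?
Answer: $\frac{143}{152} \approx 0.94079$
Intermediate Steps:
$K = \frac{5}{2}$ ($K = \frac{90}{36} = 90 \cdot \frac{1}{36} = \frac{5}{2} \approx 2.5$)
$r{\left(z \right)} = \frac{\frac{5}{2} + z}{2 z}$ ($r{\left(z \right)} = \frac{z + \frac{5}{2}}{z + z} = \frac{\frac{5}{2} + z}{2 z}$)
$- \frac{286}{-147} r{\left(-76 \right)} = - \frac{286}{-147} \frac{5 + 2 \left(-76\right)}{4 \left(-76\right)} = \left(-286\right) \left(- \frac{1}{147}\right) \frac{1}{4} \left(- \frac{1}{76}\right) \left(5 - 152\right) = \frac{286 \cdot \frac{1}{4} \left(- \frac{1}{76}\right) \left(-147\right)}{147} = \frac{286}{147} \cdot \frac{147}{304} = \frac{143}{152}$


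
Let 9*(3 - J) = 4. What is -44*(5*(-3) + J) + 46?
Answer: 5342/9 ≈ 593.56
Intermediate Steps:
J = 23/9 (J = 3 - ⅑*4 = 3 - 4/9 = 23/9 ≈ 2.5556)
-44*(5*(-3) + J) + 46 = -44*(5*(-3) + 23/9) + 46 = -44*(-15 + 23/9) + 46 = -44*(-112/9) + 46 = 4928/9 + 46 = 5342/9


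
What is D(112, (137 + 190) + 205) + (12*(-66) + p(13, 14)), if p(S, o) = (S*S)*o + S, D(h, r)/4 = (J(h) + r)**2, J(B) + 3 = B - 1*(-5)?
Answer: 1670851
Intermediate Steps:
J(B) = 2 + B (J(B) = -3 + (B - 1*(-5)) = -3 + (B + 5) = -3 + (5 + B) = 2 + B)
D(h, r) = 4*(2 + h + r)**2 (D(h, r) = 4*((2 + h) + r)**2 = 4*(2 + h + r)**2)
p(S, o) = S + o*S**2 (p(S, o) = S**2*o + S = o*S**2 + S = S + o*S**2)
D(112, (137 + 190) + 205) + (12*(-66) + p(13, 14)) = 4*(2 + 112 + ((137 + 190) + 205))**2 + (12*(-66) + 13*(1 + 13*14)) = 4*(2 + 112 + (327 + 205))**2 + (-792 + 13*(1 + 182)) = 4*(2 + 112 + 532)**2 + (-792 + 13*183) = 4*646**2 + (-792 + 2379) = 4*417316 + 1587 = 1669264 + 1587 = 1670851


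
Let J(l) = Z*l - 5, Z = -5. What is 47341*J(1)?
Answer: -473410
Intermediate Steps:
J(l) = -5 - 5*l (J(l) = -5*l - 5 = -5 - 5*l)
47341*J(1) = 47341*(-5 - 5*1) = 47341*(-5 - 5) = 47341*(-10) = -473410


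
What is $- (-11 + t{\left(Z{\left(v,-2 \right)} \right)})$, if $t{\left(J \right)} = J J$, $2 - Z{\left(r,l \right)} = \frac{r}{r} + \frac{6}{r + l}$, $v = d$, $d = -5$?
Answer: $\frac{370}{49} \approx 7.551$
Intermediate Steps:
$v = -5$
$Z{\left(r,l \right)} = 1 - \frac{6}{l + r}$ ($Z{\left(r,l \right)} = 2 - \left(\frac{r}{r} + \frac{6}{r + l}\right) = 2 - \left(1 + \frac{6}{l + r}\right) = 1 - \frac{6}{l + r}$)
$t{\left(J \right)} = J^{2}$
$- (-11 + t{\left(Z{\left(v,-2 \right)} \right)}) = - (-11 + \left(\frac{-6 - 2 - 5}{-2 - 5}\right)^{2}) = - (-11 + \left(\frac{1}{-7} \left(-13\right)\right)^{2}) = - (-11 + \left(\left(- \frac{1}{7}\right) \left(-13\right)\right)^{2}) = - (-11 + \left(\frac{13}{7}\right)^{2}) = - (-11 + \frac{169}{49}) = \left(-1\right) \left(- \frac{370}{49}\right) = \frac{370}{49}$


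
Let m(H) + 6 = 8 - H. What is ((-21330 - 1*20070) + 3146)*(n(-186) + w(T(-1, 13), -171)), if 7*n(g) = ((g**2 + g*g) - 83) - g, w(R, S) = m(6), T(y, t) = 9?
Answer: -2649739818/7 ≈ -3.7853e+8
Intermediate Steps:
m(H) = 2 - H (m(H) = -6 + (8 - H) = 2 - H)
w(R, S) = -4 (w(R, S) = 2 - 1*6 = 2 - 6 = -4)
n(g) = -83/7 - g/7 + 2*g**2/7 (n(g) = (((g**2 + g*g) - 83) - g)/7 = (((g**2 + g**2) - 83) - g)/7 = ((2*g**2 - 83) - g)/7 = ((-83 + 2*g**2) - g)/7 = (-83 - g + 2*g**2)/7 = -83/7 - g/7 + 2*g**2/7)
((-21330 - 1*20070) + 3146)*(n(-186) + w(T(-1, 13), -171)) = ((-21330 - 1*20070) + 3146)*((-83/7 - 1/7*(-186) + (2/7)*(-186)**2) - 4) = ((-21330 - 20070) + 3146)*((-83/7 + 186/7 + (2/7)*34596) - 4) = (-41400 + 3146)*((-83/7 + 186/7 + 69192/7) - 4) = -38254*(69295/7 - 4) = -38254*69267/7 = -2649739818/7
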